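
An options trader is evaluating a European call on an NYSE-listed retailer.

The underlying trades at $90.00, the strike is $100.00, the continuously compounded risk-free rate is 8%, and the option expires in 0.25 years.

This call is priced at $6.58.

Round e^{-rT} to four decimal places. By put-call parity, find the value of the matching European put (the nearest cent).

exp(−rT) = exp(−0.08·0.25) = 0.9802
Put-call parity: C − P = S − K·e^(−rT) = 90 − 100·0.9802 = 90 − 98.0200 = -8.0200
P = C − (C − P) = 6.58 − (-8.0200) = 14.6000

$14.60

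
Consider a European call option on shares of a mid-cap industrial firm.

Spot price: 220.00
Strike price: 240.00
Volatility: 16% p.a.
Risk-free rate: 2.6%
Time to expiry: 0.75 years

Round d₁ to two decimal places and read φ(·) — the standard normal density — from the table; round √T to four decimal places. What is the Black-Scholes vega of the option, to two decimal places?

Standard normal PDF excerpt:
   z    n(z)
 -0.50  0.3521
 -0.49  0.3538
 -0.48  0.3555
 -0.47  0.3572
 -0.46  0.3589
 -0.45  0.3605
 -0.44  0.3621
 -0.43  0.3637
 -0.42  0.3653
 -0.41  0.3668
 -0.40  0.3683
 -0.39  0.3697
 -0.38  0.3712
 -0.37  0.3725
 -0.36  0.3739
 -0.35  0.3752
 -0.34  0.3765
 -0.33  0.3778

σ√T = 0.16 × 0.8660 = 0.1386
ln(S/K) + (r + σ²/2)T = ln(220/240) + (0.026 + 0.16²/2)·0.75 = -0.0870 + 0.0291 = -0.0579
d₁ = -0.0579 / 0.1386 = -0.4179 ⇒ -0.42
√T = √0.75 = 0.8660
φ(d₁) = φ(-0.42) = 0.3653
vega = S·φ(d₁)·√T = 220·0.3653·0.8660 = 69.5970
(Vega is the same for a European call and put with the same parameters.)

69.60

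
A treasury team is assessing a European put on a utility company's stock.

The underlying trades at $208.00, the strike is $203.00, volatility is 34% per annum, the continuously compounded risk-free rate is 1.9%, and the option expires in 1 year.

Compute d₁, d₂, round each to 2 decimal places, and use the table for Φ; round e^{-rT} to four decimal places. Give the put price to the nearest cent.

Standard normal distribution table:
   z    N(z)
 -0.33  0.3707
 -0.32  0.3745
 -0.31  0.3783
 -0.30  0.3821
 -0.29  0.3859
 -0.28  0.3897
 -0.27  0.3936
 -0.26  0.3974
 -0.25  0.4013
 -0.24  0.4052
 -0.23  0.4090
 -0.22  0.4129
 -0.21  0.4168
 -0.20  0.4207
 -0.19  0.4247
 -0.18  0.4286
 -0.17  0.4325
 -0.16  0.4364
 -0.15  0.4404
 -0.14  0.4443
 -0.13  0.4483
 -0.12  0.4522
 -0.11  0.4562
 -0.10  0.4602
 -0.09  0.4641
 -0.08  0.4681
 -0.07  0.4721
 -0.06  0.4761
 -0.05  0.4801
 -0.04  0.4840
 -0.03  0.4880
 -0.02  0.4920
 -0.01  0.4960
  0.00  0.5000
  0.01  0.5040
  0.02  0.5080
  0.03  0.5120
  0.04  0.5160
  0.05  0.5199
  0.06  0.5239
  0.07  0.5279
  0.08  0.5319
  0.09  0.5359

$23.30

σ√T = 0.34 × 1.0000 = 0.3400
ln(S/K) + (r + σ²/2)T = ln(208/203) + (0.019 + 0.34²/2)·1 = 0.0243 + 0.0768 = 0.1011
d₁ = 0.1011 / 0.3400 = 0.2974 → 0.30
d₂ = d₁ − σ√T = 0.2974 − 0.3400 = -0.0426 → -0.04
e^(−rT) = e^(−0.019·1) = 0.9812
N(−d₂) = N(0.04) = 0.5160;  N(−d₁) = N(-0.30) = 0.3821
P = 203·0.9812·0.5160 − 208·0.3821 = 102.7787 − 79.4768 = 23.3019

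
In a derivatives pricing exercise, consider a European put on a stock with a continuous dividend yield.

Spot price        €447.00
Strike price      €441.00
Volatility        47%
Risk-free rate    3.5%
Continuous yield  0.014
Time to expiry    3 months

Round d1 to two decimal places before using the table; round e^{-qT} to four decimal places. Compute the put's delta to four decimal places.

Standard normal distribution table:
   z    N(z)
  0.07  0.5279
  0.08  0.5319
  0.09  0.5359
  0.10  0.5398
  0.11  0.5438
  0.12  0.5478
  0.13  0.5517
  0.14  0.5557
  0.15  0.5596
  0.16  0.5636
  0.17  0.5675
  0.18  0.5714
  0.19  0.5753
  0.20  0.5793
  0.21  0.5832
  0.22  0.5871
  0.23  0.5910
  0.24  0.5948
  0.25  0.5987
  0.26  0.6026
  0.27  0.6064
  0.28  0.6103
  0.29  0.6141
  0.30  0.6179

-0.4192

σ√T = 0.47 × 0.5000 = 0.2350
d₁ = [ln(447/441) + (0.035 − 0.014 + ½·0.47²)·0.25] / (σ√T) = (0.0135 + 0.0329) / 0.2350 = 0.1973 which rounds to 0.20
N(d₁) = N(0.20) = 0.5793
Δ_put = exp(−qT)·(N(d₁) − 1) = 0.9965·(0.5793 − 1) = -0.4192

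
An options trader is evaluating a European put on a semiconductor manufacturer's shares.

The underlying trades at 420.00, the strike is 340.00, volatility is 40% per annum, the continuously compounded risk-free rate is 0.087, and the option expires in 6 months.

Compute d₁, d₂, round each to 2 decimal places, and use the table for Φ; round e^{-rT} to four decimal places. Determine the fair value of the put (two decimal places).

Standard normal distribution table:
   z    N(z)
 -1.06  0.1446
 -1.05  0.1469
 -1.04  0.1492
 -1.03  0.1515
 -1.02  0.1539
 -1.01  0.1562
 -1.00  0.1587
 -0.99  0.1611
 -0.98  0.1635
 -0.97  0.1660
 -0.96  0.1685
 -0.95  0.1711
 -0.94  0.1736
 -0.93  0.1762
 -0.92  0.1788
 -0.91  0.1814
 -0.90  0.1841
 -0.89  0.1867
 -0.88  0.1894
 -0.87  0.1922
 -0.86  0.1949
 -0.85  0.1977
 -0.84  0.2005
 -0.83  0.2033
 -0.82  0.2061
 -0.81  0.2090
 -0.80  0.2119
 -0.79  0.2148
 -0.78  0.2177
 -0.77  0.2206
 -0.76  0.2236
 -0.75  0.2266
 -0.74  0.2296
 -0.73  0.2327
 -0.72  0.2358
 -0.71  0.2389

σ√T = 0.4 × 0.7071 = 0.2828
ln(S/K) + (r + σ²/2)T = ln(420/340) + (0.087 + 0.4²/2)·0.5 = 0.2113 + 0.0835 = 0.2948
d₁ = 0.2948 / 0.2828 = 1.0423 ≈ 1.04
d₂ = d₁ − σ√T = 1.0423 − 0.2828 = 0.7595 ≈ 0.76
e^(−rT) = e^(−0.087·0.5) = 0.9574
N(−d₂) = N(-0.76) = 0.2236;  N(−d₁) = N(-1.04) = 0.1492
P = 340·0.9574·0.2236 − 420·0.1492 = 72.7854 − 62.6640 = 10.1214

10.12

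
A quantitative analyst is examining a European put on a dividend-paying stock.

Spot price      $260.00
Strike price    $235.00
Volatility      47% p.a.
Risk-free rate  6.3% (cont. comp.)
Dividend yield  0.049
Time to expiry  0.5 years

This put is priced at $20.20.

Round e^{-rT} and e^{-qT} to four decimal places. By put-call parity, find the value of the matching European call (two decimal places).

$46.19

exp(−qT) = exp(−0.049·0.5) = 0.9758;  exp(−rT) = exp(−0.063·0.5) = 0.9690
Put-call parity: C − P = S·e^(−qT) − K·e^(−rT) = 260·0.9758 − 235·0.9690 = 253.7080 − 227.7150 = 25.9930
C = P + (C − P) = 20.20 + (25.9930) = 46.1930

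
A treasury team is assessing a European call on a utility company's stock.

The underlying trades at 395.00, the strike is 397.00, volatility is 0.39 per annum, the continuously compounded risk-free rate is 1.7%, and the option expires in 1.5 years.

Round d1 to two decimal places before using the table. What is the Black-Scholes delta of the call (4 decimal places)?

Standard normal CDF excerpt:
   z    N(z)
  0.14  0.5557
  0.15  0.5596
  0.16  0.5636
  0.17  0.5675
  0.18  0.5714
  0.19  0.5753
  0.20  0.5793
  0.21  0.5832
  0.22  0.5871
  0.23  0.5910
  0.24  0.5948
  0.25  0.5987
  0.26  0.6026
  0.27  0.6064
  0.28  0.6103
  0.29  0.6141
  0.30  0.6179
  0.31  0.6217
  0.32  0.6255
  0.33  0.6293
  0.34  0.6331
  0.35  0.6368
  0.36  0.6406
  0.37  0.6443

0.6103

σ√T = 0.39 × 1.2247 = 0.4777
d₁ = [ln(395/397) + (0.017 + 0.39²/2)·1.5] / 0.4777 = [-0.0051 + 0.1396] / 0.4777 = 0.2816 ⇒ 0.28
N(d₁) = N(0.28) = 0.6103
Δ_call = N(d₁) = 0.6103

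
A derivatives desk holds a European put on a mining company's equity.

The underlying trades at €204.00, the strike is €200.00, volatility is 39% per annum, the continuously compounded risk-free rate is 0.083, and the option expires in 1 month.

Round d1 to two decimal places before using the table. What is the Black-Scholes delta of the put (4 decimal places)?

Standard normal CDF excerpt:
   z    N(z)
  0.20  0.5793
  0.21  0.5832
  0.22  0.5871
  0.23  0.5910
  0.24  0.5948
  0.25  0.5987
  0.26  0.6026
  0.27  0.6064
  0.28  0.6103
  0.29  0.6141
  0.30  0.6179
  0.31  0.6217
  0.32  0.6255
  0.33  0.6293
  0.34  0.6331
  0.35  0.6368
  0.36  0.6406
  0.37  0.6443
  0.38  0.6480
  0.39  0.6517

-0.3859

T = 0.08333;  σ√T = 0.1126
d₁ = [ln(204/200) + (0.083 + ½·0.39²)·0.08333] / (σ√T) = (0.0198 + 0.0133) / 0.1126 = 0.2936 → 0.29
N(d₁) = N(0.29) = 0.6141
Δ_put = N(d₁) − 1 = 0.6141 − 1 = -0.3859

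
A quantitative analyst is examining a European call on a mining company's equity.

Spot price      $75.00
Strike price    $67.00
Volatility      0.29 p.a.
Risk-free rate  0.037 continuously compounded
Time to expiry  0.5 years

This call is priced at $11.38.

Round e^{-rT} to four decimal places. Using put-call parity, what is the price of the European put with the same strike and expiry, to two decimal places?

$2.15

e^(−rT) = e^(−0.037·0.5) = 0.9817
Put-call parity: C − P = S − K·e^(−rT) = 75 − 67·0.9817 = 75 − 65.7739 = 9.2261
P = C − (C − P) = 11.38 − (9.2261) = 2.1539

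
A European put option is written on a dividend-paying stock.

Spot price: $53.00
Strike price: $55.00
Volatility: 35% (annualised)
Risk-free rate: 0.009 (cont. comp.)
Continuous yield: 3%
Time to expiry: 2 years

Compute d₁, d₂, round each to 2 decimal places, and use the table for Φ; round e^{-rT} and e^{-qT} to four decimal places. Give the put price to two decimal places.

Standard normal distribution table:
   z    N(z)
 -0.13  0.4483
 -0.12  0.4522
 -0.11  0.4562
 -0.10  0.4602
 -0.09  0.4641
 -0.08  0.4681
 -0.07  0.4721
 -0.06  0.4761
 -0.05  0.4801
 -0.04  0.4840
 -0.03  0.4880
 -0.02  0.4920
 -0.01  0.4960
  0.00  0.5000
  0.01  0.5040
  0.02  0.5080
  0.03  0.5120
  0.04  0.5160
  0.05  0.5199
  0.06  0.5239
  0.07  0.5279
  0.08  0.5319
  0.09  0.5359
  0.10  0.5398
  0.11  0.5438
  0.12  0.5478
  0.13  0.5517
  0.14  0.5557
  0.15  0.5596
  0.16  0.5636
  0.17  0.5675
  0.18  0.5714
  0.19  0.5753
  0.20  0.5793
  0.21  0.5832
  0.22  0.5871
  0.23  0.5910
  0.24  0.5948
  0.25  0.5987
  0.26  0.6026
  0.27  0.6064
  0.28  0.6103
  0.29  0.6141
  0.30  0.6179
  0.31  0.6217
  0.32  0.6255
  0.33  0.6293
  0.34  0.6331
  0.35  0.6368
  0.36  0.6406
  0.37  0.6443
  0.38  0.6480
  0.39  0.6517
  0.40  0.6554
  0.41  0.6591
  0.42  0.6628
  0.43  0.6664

σ√T = 0.35·√2 = 0.4950
d₁ = [ln(53/55) + (0.009 − 0.03 + 0.35²/2)·2] / 0.4950 = [-0.0370 + 0.0805] / 0.4950 = 0.0878 → 0.09
d₂ = d₁ − σ√T = 0.0878 − 0.4950 = -0.4072 → -0.41
exp(−qT) = exp(−0.03·2) = 0.9418;  exp(−rT) = exp(−0.009·2) = 0.9822
N(−d₂) = N(0.41) = 0.6591;  N(−d₁) = N(-0.09) = 0.4641
P = 55·0.9822·0.6591 − 53·0.9418·0.4641 = 35.6052 − 23.1657 = 12.4395

$12.44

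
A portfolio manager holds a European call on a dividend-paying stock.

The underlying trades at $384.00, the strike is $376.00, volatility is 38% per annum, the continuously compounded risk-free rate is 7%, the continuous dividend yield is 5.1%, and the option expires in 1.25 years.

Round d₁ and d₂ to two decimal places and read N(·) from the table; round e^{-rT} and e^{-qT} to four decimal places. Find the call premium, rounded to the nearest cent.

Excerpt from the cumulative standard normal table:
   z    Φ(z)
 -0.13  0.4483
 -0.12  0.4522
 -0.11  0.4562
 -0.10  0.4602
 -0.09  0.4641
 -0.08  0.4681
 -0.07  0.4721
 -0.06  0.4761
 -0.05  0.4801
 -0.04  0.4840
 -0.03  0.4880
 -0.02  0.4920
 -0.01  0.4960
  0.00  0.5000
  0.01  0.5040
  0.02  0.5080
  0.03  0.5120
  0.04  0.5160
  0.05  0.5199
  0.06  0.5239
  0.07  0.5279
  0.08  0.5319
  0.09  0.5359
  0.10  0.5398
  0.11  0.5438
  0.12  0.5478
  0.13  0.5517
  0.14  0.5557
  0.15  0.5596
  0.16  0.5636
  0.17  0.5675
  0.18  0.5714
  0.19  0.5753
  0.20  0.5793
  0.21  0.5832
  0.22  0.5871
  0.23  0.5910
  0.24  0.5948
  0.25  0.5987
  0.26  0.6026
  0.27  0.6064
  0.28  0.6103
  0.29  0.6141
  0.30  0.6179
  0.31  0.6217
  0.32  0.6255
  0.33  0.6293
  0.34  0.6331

T = 1.25;  σ√T = 0.4249
d₁ = [ln(384/376) + (0.07 − 0.051 + 0.38²/2)·1.25] / 0.4249 = [0.0211 + 0.1140] / 0.4249 = 0.3179 ≈ 0.32
d₂ = d₁ − σ√T = 0.3179 − 0.4249 = -0.1070 ≈ -0.11
e^(−qT) = e^(−0.051·1.25) = 0.9382;  e^(−rT) = e^(−0.07·1.25) = 0.9162
C = 384·0.9382·N(0.32) − 376·0.9162·N(-0.11) = 384·0.9382·0.6255 − 376·0.9162·0.4562 = 225.3481 − 157.1569 = 68.1912

$68.19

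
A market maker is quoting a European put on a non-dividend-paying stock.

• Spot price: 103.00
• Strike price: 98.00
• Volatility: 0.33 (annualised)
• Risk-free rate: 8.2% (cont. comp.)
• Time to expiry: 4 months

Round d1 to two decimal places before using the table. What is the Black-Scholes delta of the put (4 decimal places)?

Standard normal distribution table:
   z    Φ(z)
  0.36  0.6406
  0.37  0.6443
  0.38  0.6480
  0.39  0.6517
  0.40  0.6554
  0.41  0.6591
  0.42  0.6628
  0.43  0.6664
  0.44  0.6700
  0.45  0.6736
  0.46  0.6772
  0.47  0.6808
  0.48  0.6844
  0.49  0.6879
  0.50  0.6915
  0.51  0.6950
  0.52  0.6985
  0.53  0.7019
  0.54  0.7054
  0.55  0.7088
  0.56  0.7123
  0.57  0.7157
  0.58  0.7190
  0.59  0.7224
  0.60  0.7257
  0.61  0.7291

T = 0.3333;  σ√T = 0.1905
d₁ = [ln(103/98) + (0.082 + 0.33²/2)·0.3333] / 0.1905 = [0.0498 + 0.0455] / 0.1905 = 0.4999 ⇒ 0.50
N(d₁) = N(0.50) = 0.6915
Δ_put = N(d₁) − 1 = 0.6915 − 1 = -0.3085

-0.3085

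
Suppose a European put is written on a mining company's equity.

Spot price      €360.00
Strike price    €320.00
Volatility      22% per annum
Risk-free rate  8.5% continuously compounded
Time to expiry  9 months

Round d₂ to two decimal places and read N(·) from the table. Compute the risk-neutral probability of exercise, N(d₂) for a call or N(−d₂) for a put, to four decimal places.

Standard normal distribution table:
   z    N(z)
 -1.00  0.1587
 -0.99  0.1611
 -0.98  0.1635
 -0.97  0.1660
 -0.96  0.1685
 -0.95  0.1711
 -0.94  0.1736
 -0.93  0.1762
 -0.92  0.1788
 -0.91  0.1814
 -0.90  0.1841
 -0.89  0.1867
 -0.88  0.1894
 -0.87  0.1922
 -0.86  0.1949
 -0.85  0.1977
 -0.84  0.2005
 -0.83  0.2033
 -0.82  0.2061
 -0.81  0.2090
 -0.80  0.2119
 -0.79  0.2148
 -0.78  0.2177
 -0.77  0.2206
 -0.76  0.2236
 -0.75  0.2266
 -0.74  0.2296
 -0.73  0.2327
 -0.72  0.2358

0.1949

σ√T = 0.22 × 0.8660 = 0.1905
d₁ = [ln(360/320) + (0.085 + ½·0.22²)·0.75] / (σ√T) = (0.1178 + 0.0819) / 0.1905 = 1.0481 ≈ 1.05
d₂ = 1.0481 − 0.1905 = 0.8575 ≈ 0.86
Risk-neutral Pr[S_T < K] = N(−d₂) = N(-0.86) = 0.1949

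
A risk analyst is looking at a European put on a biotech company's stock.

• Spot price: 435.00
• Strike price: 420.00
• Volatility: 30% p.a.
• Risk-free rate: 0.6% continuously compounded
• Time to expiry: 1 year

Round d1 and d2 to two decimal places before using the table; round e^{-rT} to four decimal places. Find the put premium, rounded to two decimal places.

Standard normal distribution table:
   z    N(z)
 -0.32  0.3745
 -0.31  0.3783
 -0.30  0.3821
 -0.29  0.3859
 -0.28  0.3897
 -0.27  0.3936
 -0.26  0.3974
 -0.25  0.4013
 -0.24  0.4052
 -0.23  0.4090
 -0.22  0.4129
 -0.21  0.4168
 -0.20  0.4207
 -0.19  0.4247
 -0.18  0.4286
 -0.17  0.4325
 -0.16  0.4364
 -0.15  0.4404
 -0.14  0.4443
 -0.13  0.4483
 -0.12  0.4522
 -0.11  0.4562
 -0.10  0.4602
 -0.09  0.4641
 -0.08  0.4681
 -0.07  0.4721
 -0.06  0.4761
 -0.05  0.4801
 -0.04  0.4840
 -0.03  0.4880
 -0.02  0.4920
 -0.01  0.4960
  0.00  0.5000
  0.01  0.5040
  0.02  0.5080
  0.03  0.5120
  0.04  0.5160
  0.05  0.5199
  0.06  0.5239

T = 1;  σ√T = 0.3000
d₁ = [ln(435/420) + (0.006 + 0.3²/2)·1] / 0.3000 = [0.0351 + 0.0510] / 0.3000 = 0.2870 which rounds to 0.29
d₂ = d₁ − σ√T = 0.2870 − 0.3000 = -0.0130 which rounds to -0.01
e^(−rT) = e^(−0.006·1) = 0.9940
P = 420·0.9940·N(0.01) − 435·N(-0.29) = 420·0.9940·0.5040 − 435·0.3859 = 210.4099 − 167.8665 = 42.5434

42.54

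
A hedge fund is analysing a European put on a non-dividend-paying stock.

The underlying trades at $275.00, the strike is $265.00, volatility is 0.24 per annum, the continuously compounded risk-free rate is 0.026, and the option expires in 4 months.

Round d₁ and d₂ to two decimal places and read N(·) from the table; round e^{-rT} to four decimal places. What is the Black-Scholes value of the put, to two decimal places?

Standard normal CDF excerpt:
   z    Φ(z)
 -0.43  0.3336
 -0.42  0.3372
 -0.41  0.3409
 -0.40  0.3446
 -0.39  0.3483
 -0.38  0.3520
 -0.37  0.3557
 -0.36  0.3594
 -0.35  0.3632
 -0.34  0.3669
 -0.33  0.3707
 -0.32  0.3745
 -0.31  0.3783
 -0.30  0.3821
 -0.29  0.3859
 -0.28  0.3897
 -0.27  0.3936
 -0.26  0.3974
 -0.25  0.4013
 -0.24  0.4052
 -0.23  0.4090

$9.64

T = 0.3333;  σ√T = 0.1386
ln(S/K) + (r + σ²/2)T = ln(275/265) + (0.026 + 0.24²/2)·0.3333 = 0.0370 + 0.0183 = 0.0553
d₁ = 0.0553 / 0.1386 = 0.3992 → 0.40
d₂ = d₁ − σ√T = 0.3992 − 0.1386 = 0.2606 → 0.26
exp(−rT) = exp(−0.026·0.3333) = 0.9914
N(−d₂) = N(-0.26) = 0.3974;  N(−d₁) = N(-0.40) = 0.3446
P = 265·0.9914·0.3974 − 275·0.3446 = 104.4053 − 94.7650 = 9.6403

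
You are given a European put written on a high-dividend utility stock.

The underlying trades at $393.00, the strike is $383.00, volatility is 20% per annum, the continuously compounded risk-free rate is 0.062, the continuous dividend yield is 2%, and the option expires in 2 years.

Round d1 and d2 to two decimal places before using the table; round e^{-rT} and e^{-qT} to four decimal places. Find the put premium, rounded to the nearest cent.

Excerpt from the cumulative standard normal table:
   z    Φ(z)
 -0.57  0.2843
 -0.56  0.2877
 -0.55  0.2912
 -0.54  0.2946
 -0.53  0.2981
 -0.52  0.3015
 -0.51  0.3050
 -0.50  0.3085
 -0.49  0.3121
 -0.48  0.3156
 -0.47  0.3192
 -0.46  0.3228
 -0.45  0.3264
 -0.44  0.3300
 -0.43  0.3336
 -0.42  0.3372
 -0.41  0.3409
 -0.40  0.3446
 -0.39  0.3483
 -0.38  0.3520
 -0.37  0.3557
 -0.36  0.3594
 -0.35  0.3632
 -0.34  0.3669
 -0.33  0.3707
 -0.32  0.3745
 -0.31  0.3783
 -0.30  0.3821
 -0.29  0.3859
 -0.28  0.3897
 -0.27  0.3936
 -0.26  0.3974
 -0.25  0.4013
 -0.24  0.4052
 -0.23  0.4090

$23.22

T = 2;  σ√T = 0.2828
ln(S/K) + (r − q + σ²/2)T = ln(393/383) + (0.062 − 0.02 + 0.2²/2)·2 = 0.0258 + 0.1240 = 0.1498
d₁ = 0.1498 / 0.2828 = 0.5295 ≈ 0.53
d₂ = d₁ − σ√T = 0.5295 − 0.2828 = 0.2467 ≈ 0.25
exp(−qT) = exp(−0.02·2) = 0.9608;  exp(−rT) = exp(−0.062·2) = 0.8834
N(−d₂) = N(-0.25) = 0.4013;  N(−d₁) = N(-0.53) = 0.2981
P = 383·0.8834·0.4013 − 393·0.9608·0.2981 = 135.7767 − 112.5609 = 23.2158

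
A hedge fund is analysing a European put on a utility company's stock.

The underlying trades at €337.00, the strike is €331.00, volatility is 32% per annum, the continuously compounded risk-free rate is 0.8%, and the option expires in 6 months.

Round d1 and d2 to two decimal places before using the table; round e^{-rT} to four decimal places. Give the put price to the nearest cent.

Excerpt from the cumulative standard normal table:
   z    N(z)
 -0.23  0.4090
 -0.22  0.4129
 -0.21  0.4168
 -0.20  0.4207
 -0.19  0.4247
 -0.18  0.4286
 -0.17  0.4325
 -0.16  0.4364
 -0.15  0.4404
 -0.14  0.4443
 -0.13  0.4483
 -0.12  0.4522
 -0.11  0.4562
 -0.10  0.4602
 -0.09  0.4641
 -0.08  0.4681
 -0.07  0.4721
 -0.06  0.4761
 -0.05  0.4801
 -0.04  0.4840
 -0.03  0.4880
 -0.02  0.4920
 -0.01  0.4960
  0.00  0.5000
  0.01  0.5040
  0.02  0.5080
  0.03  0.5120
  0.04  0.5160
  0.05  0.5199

€27.01

σ√T = 0.32 × 0.7071 = 0.2263
d₁ = [ln(337/331) + (0.008 + 0.32²/2)·0.5] / 0.2263 = [0.0180 + 0.0296] / 0.2263 = 0.2102 which rounds to 0.21
d₂ = d₁ − σ√T = 0.2102 − 0.2263 = -0.0161 which rounds to -0.02
exp(−rT) = exp(−0.008·0.5) = 0.9960
P = 331·0.9960·N(0.02) − 337·N(-0.21) = 331·0.9960·0.5080 − 337·0.4168 = 167.4754 − 140.4616 = 27.0138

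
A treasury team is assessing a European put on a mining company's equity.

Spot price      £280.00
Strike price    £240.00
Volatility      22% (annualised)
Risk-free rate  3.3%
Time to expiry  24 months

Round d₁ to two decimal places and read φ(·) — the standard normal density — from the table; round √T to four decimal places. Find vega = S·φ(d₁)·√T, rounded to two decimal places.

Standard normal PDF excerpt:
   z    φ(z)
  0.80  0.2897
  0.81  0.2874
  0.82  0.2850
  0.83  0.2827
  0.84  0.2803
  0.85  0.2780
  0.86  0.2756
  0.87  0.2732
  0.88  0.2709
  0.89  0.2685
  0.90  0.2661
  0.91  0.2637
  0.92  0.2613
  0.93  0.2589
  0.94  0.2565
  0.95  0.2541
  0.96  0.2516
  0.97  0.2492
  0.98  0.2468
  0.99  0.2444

109.13

σ√T = 0.22·√2 = 0.3111
d₁ = [ln(280/240) + (0.033 + ½·0.22²)·2] / (σ√T) = (0.1542 + 0.1144) / 0.3111 = 0.8632 → 0.86
√T = √2 = 1.4142
φ(d₁) = φ(0.86) = 0.2756
vega = S·φ(d₁)·√T = 280·0.2756·1.4142 = 109.1310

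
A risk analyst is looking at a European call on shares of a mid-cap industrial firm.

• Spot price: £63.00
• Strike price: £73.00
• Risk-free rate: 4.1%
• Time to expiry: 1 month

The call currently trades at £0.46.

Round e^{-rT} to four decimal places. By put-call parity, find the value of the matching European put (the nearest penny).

£10.21

exp(−rT) = exp(−0.041·0.08333) = 0.9966
Put-call parity: C − P = S − K·e^(−rT) = 63 − 73·0.9966 = 63 − 72.7518 = -9.7518
P = C − (C − P) = 0.46 − (-9.7518) = 10.2118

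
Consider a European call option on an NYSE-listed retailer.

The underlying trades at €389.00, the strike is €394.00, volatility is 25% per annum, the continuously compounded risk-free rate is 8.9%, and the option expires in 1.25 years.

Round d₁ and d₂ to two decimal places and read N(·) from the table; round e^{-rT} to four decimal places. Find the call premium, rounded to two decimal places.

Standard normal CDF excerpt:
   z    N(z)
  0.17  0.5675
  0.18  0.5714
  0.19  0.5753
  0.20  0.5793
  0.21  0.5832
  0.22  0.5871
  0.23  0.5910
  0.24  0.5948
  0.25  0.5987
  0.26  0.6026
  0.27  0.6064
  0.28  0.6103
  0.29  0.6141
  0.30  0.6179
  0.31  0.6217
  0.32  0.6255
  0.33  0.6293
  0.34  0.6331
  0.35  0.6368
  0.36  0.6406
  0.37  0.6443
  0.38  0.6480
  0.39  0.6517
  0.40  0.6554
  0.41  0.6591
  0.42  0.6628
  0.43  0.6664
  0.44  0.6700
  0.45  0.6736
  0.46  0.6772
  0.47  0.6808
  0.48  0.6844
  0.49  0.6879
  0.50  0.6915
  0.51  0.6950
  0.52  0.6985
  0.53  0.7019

T = 1.25;  σ√T = 0.2795
d₁ = [ln(389/394) + (0.089 + 0.25²/2)·1.25] / 0.2795 = [-0.0128 + 0.1503] / 0.2795 = 0.4921 ⇒ 0.49
d₂ = d₁ − σ√T = 0.4921 − 0.2795 = 0.2126 ⇒ 0.21
exp(−rT) = exp(−0.089·1.25) = 0.8947
N(d₁) = N(0.49) = 0.6879;  N(d₂) = N(0.21) = 0.5832
C = 389·0.6879 − 394·0.8947·0.5832 = 267.5931 − 205.5849 = 62.0082

€62.01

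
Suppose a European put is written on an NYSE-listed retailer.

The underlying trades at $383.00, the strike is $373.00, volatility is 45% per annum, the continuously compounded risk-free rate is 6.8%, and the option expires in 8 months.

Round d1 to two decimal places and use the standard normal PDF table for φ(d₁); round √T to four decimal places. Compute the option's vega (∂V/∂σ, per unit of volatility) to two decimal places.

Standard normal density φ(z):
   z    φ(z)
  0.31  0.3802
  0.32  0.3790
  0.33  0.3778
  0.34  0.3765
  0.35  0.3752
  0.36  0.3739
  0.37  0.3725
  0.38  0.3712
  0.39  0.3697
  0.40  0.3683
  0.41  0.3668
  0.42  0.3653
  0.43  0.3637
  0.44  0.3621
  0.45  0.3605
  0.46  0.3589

σ√T = 0.45·√0.6667 = 0.3674
d₁ = [ln(383/373) + (0.068 + 0.45²/2)·0.6667] / 0.3674 = [0.0265 + 0.1128] / 0.3674 = 0.3791 ≈ 0.38
√T = √0.6667 = 0.8165
φ(d₁) = φ(0.38) = 0.3712
vega = S·φ(d₁)·√T = 383·0.3712·0.8165 = 116.0815

116.08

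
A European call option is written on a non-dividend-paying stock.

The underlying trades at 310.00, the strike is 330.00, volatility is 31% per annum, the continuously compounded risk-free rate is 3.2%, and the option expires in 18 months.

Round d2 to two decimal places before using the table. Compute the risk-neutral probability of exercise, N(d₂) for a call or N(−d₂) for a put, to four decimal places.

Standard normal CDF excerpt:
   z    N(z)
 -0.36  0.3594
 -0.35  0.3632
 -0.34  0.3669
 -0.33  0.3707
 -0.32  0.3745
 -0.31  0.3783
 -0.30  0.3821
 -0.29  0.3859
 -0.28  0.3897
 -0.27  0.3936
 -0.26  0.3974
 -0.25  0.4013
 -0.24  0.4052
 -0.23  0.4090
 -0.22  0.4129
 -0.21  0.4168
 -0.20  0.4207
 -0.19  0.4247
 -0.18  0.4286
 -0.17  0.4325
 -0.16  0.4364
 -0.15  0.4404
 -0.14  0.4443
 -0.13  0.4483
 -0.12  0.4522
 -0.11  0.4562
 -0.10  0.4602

σ√T = 0.31·√1.5 = 0.3797
ln(S/K) + (r + σ²/2)T = ln(310/330) + (0.032 + 0.31²/2)·1.5 = -0.0625 + 0.1201 = 0.0576
d₁ = 0.0576 / 0.3797 = 0.1516 ⇒ 0.15
d₂ = d₁ − σ√T = 0.1516 − 0.3797 = -0.2281 ⇒ -0.23
Risk-neutral Pr[S_T > K] = N(d₂) = N(-0.23) = 0.4090

0.4090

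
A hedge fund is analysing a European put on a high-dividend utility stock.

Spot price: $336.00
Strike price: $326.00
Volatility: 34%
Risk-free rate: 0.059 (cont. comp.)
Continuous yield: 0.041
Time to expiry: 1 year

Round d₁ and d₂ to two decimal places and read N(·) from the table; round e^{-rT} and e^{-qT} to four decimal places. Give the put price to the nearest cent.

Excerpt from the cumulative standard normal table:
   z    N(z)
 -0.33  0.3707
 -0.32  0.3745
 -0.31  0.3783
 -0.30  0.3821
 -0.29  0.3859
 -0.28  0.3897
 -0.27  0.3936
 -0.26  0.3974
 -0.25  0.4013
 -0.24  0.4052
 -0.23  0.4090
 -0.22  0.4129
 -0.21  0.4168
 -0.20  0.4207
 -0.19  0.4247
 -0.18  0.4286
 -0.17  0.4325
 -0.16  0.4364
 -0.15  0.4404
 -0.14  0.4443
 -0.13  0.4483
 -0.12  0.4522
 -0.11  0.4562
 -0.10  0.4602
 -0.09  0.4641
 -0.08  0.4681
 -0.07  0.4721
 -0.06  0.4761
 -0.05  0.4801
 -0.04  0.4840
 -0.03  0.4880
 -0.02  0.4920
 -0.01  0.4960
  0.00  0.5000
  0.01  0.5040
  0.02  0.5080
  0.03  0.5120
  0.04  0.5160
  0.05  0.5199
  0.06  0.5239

T = 1;  σ√T = 0.3400
d₁ = [ln(336/326) + (0.059 − 0.041 + ½·0.34²)·1] / (σ√T) = (0.0302 + 0.0758) / 0.3400 = 0.3118 ⇒ 0.31
d₂ = 0.3118 − 0.3400 = -0.0282 ⇒ -0.03
exp(−qT) = exp(−0.041·1) = 0.9598;  exp(−rT) = exp(−0.059·1) = 0.9427
P = 326·0.9427·N(0.03) − 336·0.9598·N(-0.31) = 326·0.9427·0.5120 − 336·0.9598·0.3783 = 157.3479 − 121.9990 = 35.3489

$35.35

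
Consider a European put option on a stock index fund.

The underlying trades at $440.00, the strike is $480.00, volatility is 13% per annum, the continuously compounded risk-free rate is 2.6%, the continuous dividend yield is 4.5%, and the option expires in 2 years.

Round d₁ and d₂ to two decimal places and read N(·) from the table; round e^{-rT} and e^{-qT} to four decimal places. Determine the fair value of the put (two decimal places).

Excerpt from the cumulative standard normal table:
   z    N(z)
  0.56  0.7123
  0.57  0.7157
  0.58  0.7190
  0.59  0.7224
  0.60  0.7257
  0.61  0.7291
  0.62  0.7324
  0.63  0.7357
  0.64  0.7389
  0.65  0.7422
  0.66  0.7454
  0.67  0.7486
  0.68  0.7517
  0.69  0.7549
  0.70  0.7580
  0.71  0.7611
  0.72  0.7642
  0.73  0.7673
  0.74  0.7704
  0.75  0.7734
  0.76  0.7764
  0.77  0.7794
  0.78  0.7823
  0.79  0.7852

σ√T = 0.13·√2 = 0.1838
d₁ = [ln(440/480) + (0.026 − 0.045 + 0.13²/2)·2] / 0.1838 = [-0.0870 − 0.0211] / 0.1838 = -0.5880 ≈ -0.59
d₂ = d₁ − σ√T = -0.5880 − 0.1838 = -0.7719 ≈ -0.77
e^(−qT) = e^(−0.045·2) = 0.9139;  e^(−rT) = e^(−0.026·2) = 0.9493
N(−d₂) = N(0.77) = 0.7794;  N(−d₁) = N(0.59) = 0.7224
P = 480·0.9493·0.7794 − 440·0.9139·0.7224 = 355.1445 − 290.4886 = 64.6559

$64.66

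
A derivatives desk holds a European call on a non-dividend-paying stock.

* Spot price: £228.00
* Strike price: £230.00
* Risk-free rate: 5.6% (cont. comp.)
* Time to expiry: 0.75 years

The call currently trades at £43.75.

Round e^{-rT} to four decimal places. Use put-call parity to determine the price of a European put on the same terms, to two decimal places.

exp(−rT) = exp(−0.056·0.75) = 0.9589
Put-call parity: C − P = S − K·e^(−rT) = 228 − 230·0.9589 = 228 − 220.5470 = 7.4530
P = C − (C − P) = 43.75 − (7.4530) = 36.2970

£36.30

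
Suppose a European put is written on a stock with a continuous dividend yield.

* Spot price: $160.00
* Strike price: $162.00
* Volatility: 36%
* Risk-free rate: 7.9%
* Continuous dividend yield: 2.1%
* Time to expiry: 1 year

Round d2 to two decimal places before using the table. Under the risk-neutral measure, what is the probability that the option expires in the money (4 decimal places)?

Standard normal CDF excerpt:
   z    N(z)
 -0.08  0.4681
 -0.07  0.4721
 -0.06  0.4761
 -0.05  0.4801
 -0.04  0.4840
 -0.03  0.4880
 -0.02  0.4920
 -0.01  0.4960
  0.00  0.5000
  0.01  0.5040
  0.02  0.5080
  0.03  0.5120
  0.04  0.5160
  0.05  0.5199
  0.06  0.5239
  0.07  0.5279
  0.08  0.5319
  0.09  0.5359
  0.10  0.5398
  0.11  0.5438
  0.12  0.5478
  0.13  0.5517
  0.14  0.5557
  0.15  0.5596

σ√T = 0.36·√1 = 0.3600
d₁ = [ln(160/162) + (0.079 − 0.021 + 0.36²/2)·1] / 0.3600 = [-0.0124 + 0.1228] / 0.3600 = 0.3066 ⇒ 0.31
d₂ = d₁ − σ√T = 0.3066 − 0.3600 = -0.0534 ⇒ -0.05
Pr(exercise) under Q = N(−d₂) = N(0.05) = 0.5199

0.5199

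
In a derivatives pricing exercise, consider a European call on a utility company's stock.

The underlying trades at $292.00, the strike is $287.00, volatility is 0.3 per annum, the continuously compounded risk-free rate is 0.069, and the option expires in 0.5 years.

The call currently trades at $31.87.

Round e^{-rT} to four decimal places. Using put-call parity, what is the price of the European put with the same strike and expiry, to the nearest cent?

$17.14

exp(−rT) = exp(−0.069·0.5) = 0.9661
Put-call parity: C − P = S − K·e^(−rT) = 292 − 287·0.9661 = 292 − 277.2707 = 14.7293
P = C − (C − P) = 31.87 − (14.7293) = 17.1407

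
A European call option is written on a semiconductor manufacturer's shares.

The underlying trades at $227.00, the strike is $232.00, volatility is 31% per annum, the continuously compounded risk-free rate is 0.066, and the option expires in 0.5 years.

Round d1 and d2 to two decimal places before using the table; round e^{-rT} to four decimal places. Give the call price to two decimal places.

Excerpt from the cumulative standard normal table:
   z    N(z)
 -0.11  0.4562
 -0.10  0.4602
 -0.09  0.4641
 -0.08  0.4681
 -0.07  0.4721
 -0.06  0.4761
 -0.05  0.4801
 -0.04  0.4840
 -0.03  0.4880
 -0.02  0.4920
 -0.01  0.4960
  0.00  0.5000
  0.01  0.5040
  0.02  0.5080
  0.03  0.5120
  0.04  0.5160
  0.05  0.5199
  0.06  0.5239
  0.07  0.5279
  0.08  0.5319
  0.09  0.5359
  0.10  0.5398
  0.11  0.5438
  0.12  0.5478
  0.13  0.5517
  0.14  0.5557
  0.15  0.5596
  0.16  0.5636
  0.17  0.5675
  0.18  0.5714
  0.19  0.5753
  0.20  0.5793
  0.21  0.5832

σ√T = 0.31·√0.5 = 0.2192
d₁ = [ln(227/232) + (0.066 + 0.31²/2)·0.5] / 0.2192 = [-0.0218 + 0.0570] / 0.2192 = 0.1608 → 0.16
d₂ = d₁ − σ√T = 0.1608 − 0.2192 = -0.0584 → -0.06
exp(−rT) = exp(−0.066·0.5) = 0.9675
C = 227·N(0.16) − 232·0.9675·N(-0.06) = 227·0.5636 − 232·0.9675·0.4761 = 127.9372 − 106.8654 = 21.0718

$21.07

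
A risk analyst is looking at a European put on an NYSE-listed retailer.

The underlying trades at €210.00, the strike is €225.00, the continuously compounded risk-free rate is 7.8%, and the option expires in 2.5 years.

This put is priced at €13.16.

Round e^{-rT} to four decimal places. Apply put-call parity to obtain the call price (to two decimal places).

e^(−rT) = e^(−0.078·2.5) = 0.8228
Put-call parity: C − P = S − K·e^(−rT) = 210 − 225·0.8228 = 210 − 185.1300 = 24.8700
C = P + (C − P) = 13.16 + (24.8700) = 38.0300

€38.03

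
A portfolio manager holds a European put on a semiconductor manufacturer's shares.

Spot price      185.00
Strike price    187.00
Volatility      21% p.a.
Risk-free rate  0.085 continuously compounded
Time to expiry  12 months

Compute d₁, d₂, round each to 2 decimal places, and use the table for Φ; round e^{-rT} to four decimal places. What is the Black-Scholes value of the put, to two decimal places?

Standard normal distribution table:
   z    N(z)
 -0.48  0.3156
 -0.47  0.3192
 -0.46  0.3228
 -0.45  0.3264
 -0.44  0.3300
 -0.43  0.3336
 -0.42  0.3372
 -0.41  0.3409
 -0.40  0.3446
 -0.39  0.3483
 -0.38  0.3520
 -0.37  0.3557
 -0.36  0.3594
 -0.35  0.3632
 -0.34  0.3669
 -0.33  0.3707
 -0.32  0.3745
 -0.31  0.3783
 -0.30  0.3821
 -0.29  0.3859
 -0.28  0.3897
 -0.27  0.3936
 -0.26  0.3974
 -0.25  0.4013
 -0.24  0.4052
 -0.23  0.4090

T = 1;  σ√T = 0.2100
d₁ = [ln(185/187) + (0.085 + ½·0.21²)·1] / (σ√T) = (-0.0108 + 0.1071) / 0.2100 = 0.4586 which rounds to 0.46
d₂ = 0.4586 − 0.2100 = 0.2486 which rounds to 0.25
e^(−rT) = e^(−0.085·1) = 0.9185
P = 187·0.9185·N(-0.25) − 185·N(-0.46) = 187·0.9185·0.4013 − 185·0.3228 = 68.9271 − 59.7180 = 9.2091

9.21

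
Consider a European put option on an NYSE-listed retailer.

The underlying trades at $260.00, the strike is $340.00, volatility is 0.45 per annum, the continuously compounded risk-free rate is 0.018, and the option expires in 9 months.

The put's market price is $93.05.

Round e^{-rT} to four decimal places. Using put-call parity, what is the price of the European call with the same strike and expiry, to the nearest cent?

$17.61

exp(−rT) = exp(−0.018·0.75) = 0.9866
Put-call parity: C − P = S − K·e^(−rT) = 260 − 340·0.9866 = 260 − 335.4440 = -75.4440
C = P + (C − P) = 93.05 + (-75.4440) = 17.6060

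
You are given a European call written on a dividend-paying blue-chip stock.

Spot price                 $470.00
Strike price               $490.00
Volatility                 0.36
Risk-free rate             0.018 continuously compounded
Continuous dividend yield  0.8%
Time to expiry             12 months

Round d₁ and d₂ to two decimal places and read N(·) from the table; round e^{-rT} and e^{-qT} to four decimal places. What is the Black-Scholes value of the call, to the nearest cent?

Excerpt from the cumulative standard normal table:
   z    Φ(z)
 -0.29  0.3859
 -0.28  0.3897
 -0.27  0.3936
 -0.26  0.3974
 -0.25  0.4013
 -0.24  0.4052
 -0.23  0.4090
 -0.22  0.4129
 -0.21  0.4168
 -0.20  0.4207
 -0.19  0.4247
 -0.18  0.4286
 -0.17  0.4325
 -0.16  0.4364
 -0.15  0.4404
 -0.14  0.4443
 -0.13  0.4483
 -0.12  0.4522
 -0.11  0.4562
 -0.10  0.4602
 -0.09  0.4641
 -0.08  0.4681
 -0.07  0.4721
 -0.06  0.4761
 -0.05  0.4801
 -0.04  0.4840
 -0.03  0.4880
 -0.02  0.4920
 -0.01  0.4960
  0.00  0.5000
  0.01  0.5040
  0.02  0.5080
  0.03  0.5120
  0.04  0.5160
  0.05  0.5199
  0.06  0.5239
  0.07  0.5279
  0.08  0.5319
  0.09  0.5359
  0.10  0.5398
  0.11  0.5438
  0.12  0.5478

$60.43

σ√T = 0.36·√1 = 0.3600
ln(S/K) + (r − q + σ²/2)T = ln(470/490) + (0.018 − 0.008 + 0.36²/2)·1 = -0.0417 + 0.0748 = 0.0331
d₁ = 0.0331 / 0.3600 = 0.0920 ⇒ 0.09
d₂ = d₁ − σ√T = 0.0920 − 0.3600 = -0.2680 ⇒ -0.27
exp(−qT) = exp(−0.008·1) = 0.9920;  exp(−rT) = exp(−0.018·1) = 0.9822
C = 470·0.9920·N(0.09) − 490·0.9822·N(-0.27) = 470·0.9920·0.5359 − 490·0.9822·0.3936 = 249.8580 − 189.4310 = 60.4270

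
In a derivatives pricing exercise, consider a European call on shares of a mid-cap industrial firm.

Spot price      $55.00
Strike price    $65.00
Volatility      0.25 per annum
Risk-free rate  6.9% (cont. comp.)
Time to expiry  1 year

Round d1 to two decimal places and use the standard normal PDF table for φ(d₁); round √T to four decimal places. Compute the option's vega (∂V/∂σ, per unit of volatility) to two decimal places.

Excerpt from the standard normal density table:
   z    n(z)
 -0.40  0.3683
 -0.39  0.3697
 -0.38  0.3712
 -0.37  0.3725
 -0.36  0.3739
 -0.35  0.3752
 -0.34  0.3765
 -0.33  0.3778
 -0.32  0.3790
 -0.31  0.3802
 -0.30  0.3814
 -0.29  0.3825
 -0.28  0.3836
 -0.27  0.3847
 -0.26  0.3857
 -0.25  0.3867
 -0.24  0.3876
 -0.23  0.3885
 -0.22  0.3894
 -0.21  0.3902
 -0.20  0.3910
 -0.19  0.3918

21.16

T = 1;  σ√T = 0.2500
d₁ = [ln(55/65) + (0.069 + 0.25²/2)·1] / 0.2500 = [-0.1671 + 0.1003] / 0.2500 = -0.2672 which rounds to -0.27
√T = √1 = 1.0000
φ(d₁) = φ(-0.27) = 0.3847
vega = S·φ(d₁)·√T = 55·0.3847·1.0000 = 21.1585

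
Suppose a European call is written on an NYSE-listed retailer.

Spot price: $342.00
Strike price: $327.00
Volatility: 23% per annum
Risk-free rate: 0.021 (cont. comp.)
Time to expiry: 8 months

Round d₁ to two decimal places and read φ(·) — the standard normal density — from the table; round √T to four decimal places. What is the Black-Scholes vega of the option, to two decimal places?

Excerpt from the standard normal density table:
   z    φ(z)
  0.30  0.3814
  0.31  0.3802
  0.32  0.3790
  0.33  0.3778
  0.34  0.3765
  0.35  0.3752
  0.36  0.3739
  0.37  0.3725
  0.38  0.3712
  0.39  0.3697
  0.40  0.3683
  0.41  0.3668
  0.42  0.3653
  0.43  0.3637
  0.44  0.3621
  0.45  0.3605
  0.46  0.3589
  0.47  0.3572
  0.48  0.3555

σ√T = 0.23 × 0.8165 = 0.1878
ln(S/K) + (r + σ²/2)T = ln(342/327) + (0.021 + 0.23²/2)·0.6667 = 0.0449 + 0.0316 = 0.0765
d₁ = 0.0765 / 0.1878 = 0.4073 ≈ 0.41
√T = √0.6667 = 0.8165
φ(d₁) = φ(0.41) = 0.3668
vega = S·φ(d₁)·√T = 342·0.3668·0.8165 = 102.4263
(Vega is the same for a European call and put with the same parameters.)

102.43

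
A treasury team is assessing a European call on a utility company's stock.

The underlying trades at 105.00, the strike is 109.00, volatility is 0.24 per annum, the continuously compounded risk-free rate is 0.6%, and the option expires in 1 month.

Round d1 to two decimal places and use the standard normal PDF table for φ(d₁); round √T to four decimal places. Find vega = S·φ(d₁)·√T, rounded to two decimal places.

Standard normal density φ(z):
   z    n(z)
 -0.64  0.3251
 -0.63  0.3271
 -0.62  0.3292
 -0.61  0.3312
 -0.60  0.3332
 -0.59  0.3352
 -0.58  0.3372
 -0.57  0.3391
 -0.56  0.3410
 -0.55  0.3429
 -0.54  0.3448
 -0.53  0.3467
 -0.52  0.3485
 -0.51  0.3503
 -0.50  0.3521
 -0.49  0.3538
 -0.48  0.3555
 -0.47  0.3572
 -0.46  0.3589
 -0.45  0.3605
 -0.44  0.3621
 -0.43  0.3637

σ√T = 0.24 × 0.2887 = 0.0693
d₁ = [ln(105/109) + (0.006 + 0.24²/2)·0.08333] / 0.0693 = [-0.0374 + 0.0029] / 0.0693 = -0.4978 ≈ -0.50
√T = √0.08333 = 0.2887
φ(d₁) = φ(-0.50) = 0.3521
vega = S·φ(d₁)·√T = 105·0.3521·0.2887 = 10.6734

10.67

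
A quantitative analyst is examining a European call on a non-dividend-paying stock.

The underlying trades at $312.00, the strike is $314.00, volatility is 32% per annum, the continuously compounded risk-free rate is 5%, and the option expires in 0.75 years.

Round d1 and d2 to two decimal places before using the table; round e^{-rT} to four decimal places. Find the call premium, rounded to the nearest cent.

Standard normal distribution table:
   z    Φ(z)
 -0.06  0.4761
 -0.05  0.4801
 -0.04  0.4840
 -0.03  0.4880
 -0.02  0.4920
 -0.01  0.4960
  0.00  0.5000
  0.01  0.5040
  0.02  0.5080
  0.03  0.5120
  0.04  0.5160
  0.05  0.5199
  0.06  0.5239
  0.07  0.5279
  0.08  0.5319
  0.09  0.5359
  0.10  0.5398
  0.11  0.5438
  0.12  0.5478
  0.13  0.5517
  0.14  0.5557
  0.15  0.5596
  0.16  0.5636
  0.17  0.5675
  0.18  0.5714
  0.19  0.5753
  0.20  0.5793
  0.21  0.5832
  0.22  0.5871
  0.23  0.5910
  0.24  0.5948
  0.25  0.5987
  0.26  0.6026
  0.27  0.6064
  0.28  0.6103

T = 0.75;  σ√T = 0.2771
d₁ = [ln(312/314) + (0.05 + 0.32²/2)·0.75] / 0.2771 = [-0.0064 + 0.0759] / 0.2771 = 0.2508 ⇒ 0.25
d₂ = d₁ − σ√T = 0.2508 − 0.2771 = -0.0263 ⇒ -0.03
e^(−rT) = e^(−0.05·0.75) = 0.9632
N(d₁) = N(0.25) = 0.5987;  N(d₂) = N(-0.03) = 0.4880
C = 312·0.5987 − 314·0.9632·0.4880 = 186.7944 − 147.5931 = 39.2013

$39.20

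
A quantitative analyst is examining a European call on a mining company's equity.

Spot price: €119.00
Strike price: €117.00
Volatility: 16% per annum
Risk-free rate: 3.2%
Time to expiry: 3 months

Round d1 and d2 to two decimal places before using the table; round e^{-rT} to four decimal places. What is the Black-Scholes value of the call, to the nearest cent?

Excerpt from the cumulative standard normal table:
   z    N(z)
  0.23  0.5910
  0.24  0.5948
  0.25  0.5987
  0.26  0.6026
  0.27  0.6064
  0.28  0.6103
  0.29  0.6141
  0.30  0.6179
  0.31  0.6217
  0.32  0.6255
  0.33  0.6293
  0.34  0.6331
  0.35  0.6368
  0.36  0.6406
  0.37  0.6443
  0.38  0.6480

T = 0.25;  σ√T = 0.0800
d₁ = [ln(119/117) + (0.032 + 0.16²/2)·0.25] / 0.0800 = [0.0169 + 0.0112] / 0.0800 = 0.3519 ⇒ 0.35
d₂ = d₁ − σ√T = 0.3519 − 0.0800 = 0.2719 ⇒ 0.27
exp(−rT) = exp(−0.032·0.25) = 0.9920
C = 119·N(0.35) − 117·0.9920·N(0.27) = 119·0.6368 − 117·0.9920·0.6064 = 75.7792 − 70.3812 = 5.3980

€5.40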